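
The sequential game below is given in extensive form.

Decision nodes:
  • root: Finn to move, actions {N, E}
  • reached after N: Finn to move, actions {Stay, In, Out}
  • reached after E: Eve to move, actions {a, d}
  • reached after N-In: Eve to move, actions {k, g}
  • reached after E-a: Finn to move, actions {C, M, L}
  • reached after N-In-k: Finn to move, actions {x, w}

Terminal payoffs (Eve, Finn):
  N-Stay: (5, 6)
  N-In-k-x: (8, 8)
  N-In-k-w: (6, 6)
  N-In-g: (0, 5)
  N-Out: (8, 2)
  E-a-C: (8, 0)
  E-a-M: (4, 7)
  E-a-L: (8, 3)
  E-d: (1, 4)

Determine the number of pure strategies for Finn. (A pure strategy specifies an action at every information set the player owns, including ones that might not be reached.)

Finn owns the root with actions {N, E} — two choices.
Finn owns the node after N with actions {Stay, In, Out} — three choices.
Finn owns the node after E-a with actions {C, M, L} — three choices.
Finn owns the node after N-In-k with actions {x, w} — two choices.
A pure strategy fixes one action at each information set independently, so the count is the product 2 × 3 × 3 × 2 = 36.
(For reference, Eve has 4 pure strategies, giving a 36×4 normal-form matrix.)

36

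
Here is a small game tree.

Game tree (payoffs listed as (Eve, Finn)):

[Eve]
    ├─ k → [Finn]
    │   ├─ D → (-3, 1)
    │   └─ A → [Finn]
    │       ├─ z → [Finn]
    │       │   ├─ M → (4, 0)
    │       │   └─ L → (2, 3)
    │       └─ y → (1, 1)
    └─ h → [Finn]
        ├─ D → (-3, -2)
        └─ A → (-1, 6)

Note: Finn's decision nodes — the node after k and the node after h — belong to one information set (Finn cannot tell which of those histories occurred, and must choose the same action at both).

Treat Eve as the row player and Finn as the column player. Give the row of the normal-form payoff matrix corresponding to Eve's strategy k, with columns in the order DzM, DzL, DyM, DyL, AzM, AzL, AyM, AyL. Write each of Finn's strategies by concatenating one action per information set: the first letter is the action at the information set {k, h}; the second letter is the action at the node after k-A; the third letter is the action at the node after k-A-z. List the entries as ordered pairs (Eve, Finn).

vs DzM: Eve plays k → Finn plays D at [k] → (-3, 1)
vs DzL: Eve plays k → Finn plays D at [k] → (-3, 1)
vs DyM: Eve plays k → Finn plays D at [k] → (-3, 1)
vs DyL: Eve plays k → Finn plays D at [k] → (-3, 1)
vs AzM: Eve plays k → Finn plays A at [k] → Finn plays z at [k-A] → Finn plays M at [k-A-z] → (4, 0)
vs AzL: Eve plays k → Finn plays A at [k] → Finn plays z at [k-A] → Finn plays L at [k-A-z] → (2, 3)
vs AyM: Eve plays k → Finn plays A at [k] → Finn plays y at [k-A] → (1, 1)
vs AyL: Eve plays k → Finn plays A at [k] → Finn plays y at [k-A] → (1, 1)

(-3,1) (-3,1) (-3,1) (-3,1) (4,0) (2,3) (1,1) (1,1)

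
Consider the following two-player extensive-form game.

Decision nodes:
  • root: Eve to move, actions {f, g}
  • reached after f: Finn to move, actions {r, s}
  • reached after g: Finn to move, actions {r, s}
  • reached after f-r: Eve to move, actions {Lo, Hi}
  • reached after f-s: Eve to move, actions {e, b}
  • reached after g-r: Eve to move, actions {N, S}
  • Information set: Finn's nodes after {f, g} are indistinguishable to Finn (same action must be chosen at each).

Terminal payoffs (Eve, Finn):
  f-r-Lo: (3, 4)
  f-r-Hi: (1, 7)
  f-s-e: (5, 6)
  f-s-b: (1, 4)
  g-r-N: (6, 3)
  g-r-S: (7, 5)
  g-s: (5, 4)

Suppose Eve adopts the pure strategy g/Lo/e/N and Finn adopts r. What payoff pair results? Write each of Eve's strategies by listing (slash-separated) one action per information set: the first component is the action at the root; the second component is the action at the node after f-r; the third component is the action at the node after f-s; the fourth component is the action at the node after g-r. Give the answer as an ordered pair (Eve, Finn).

Trace the play path from the root:
  Eve plays g
  Finn plays r at [g]
  Eve plays N at [g-r]
→ terminal payoff (6, 3).
(Eve's choice at the node after f-r is never reached on this path, so it doesn't affect the outcome.)

(6, 3)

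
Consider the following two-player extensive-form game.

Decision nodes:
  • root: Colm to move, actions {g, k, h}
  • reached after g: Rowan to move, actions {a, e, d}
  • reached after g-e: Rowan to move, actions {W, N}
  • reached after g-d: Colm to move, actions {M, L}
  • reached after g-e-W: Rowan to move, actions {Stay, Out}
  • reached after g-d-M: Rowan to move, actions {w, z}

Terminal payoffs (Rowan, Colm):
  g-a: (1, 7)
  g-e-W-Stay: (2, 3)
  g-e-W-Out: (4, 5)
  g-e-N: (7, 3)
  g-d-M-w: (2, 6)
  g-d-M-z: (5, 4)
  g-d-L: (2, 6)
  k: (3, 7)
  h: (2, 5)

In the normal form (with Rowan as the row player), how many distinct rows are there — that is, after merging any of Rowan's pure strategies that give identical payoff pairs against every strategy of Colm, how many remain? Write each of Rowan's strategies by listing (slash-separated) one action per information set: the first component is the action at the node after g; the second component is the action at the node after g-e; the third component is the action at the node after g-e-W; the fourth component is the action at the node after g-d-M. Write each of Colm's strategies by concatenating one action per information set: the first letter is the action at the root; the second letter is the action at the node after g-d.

6

Rowan has 24 pure strategies: a/W/Stay/w, a/W/Stay/z, a/W/Out/w, a/W/Out/z, a/N/Stay/w, a/N/Stay/z, a/N/Out/w, a/N/Out/z, e/W/Stay/w, e/W/Stay/z, e/W/Out/w, e/W/Out/z, e/N/Stay/w, e/N/Stay/z, e/N/Out/w, e/N/Out/z, d/W/Stay/w, d/W/Stay/z, d/W/Out/w, d/W/Out/z, d/N/Stay/w, d/N/Stay/z, d/N/Out/w, d/N/Out/z. Columns: gM, gL, kM, kL, hM, hL.
{a/W/Stay/w, a/W/Stay/z, a/W/Out/w, a/W/Out/z, a/N/Stay/w, a/N/Stay/z, a/N/Out/w, a/N/Out/z} → row (1,7) (1,7) (3,7) (3,7) (2,5) (2,5)
{e/W/Stay/w, e/W/Stay/z} → row (2,3) (2,3) (3,7) (3,7) (2,5) (2,5)
{e/W/Out/w, e/W/Out/z} → row (4,5) (4,5) (3,7) (3,7) (2,5) (2,5)
{e/N/Stay/w, e/N/Stay/z, e/N/Out/w, e/N/Out/z} → row (7,3) (7,3) (3,7) (3,7) (2,5) (2,5)
{d/W/Stay/w, d/W/Out/w, d/N/Stay/w, d/N/Out/w} → row (2,6) (2,6) (3,7) (3,7) (2,5) (2,5)
{d/W/Stay/z, d/W/Out/z, d/N/Stay/z, d/N/Out/z} → row (5,4) (2,6) (3,7) (3,7) (2,5) (2,5)
That's 6 distinct rows out of 24 strategies.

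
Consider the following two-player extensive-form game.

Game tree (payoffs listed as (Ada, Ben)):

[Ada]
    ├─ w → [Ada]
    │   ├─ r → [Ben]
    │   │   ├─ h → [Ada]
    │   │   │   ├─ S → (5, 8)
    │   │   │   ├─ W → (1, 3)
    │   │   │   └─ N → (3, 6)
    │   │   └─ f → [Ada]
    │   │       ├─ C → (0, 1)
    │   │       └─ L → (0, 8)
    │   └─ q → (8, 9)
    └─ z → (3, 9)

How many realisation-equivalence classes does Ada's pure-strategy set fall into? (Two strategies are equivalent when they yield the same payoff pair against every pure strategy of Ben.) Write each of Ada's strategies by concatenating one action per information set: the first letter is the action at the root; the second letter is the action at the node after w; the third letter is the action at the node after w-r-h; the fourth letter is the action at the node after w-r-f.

8

Ada has 24 pure strategies: wrSC, wrSL, wrWC, wrWL, wrNC, wrNL, wqSC, wqSL, wqWC, wqWL, wqNC, wqNL, zrSC, zrSL, zrWC, zrWL, zrNC, zrNL, zqSC, zqSL, zqWC, zqWL, zqNC, zqNL. Columns: h, f.
{wrSC} → row (5,8) (0,1)
{wrSL} → row (5,8) (0,8)
{wrWC} → row (1,3) (0,1)
{wrWL} → row (1,3) (0,8)
{wrNC} → row (3,6) (0,1)
{wrNL} → row (3,6) (0,8)
{wqSC, wqSL, wqWC, wqWL, wqNC, wqNL} → row (8,9) (8,9)
{zrSC, zrSL, zrWC, zrWL, zrNC, zrNL, zqSC, zqSL, zqWC, zqWL, zqNC, zqNL} → row (3,9) (3,9)
That's 8 distinct rows out of 24 strategies.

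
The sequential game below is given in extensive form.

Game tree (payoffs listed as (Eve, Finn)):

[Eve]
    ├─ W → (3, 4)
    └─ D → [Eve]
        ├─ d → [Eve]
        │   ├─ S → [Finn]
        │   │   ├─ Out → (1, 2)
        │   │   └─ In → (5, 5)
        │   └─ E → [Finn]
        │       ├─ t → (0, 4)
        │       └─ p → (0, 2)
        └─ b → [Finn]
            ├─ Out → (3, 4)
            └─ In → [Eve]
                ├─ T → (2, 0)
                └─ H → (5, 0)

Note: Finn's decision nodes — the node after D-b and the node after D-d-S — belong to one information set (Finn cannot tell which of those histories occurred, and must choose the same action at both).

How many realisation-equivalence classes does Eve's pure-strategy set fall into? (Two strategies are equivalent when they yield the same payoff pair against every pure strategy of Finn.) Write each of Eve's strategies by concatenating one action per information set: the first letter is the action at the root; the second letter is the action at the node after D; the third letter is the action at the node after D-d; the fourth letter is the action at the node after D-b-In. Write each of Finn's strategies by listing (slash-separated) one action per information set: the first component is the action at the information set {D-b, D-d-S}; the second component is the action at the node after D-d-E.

Eve has 16 pure strategies: WdST, WdSH, WdET, WdEH, WbST, WbSH, WbET, WbEH, DdST, DdSH, DdET, DdEH, DbST, DbSH, DbET, DbEH. Columns: Out/t, Out/p, In/t, In/p.
{WdST, WdSH, WdET, WdEH, WbST, WbSH, WbET, WbEH} → row (3,4) (3,4) (3,4) (3,4)
{DdST, DdSH} → row (1,2) (1,2) (5,5) (5,5)
{DdET, DdEH} → row (0,4) (0,2) (0,4) (0,2)
{DbST, DbET} → row (3,4) (3,4) (2,0) (2,0)
{DbSH, DbEH} → row (3,4) (3,4) (5,0) (5,0)
That's 5 distinct rows out of 16 strategies.

5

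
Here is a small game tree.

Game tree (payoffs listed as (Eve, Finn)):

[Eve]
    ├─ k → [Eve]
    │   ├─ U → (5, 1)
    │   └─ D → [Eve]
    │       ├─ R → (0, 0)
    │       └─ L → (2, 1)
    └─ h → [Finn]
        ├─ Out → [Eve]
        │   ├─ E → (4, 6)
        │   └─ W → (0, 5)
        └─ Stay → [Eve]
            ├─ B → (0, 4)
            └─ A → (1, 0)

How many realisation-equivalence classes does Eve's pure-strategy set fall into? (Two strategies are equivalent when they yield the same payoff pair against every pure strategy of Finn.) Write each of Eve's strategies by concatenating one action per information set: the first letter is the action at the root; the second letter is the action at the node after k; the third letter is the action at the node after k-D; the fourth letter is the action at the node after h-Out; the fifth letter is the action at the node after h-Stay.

7

Eve has 32 pure strategies: kUREB, kUREA, kURWB, kURWA, kULEB, kULEA, kULWB, kULWA, kDREB, kDREA, kDRWB, kDRWA, kDLEB, kDLEA, kDLWB, kDLWA, hUREB, hUREA, hURWB, hURWA, hULEB, hULEA, hULWB, hULWA, hDREB, hDREA, hDRWB, hDRWA, hDLEB, hDLEA, hDLWB, hDLWA. Columns: Out, Stay.
{kUREB, kUREA, kURWB, kURWA, kULEB, kULEA, kULWB, kULWA} → row (5,1) (5,1)
{kDREB, kDREA, kDRWB, kDRWA} → row (0,0) (0,0)
{kDLEB, kDLEA, kDLWB, kDLWA} → row (2,1) (2,1)
{hUREB, hULEB, hDREB, hDLEB} → row (4,6) (0,4)
{hUREA, hULEA, hDREA, hDLEA} → row (4,6) (1,0)
{hURWB, hULWB, hDRWB, hDLWB} → row (0,5) (0,4)
{hURWA, hULWA, hDRWA, hDLWA} → row (0,5) (1,0)
That's 7 distinct rows out of 32 strategies.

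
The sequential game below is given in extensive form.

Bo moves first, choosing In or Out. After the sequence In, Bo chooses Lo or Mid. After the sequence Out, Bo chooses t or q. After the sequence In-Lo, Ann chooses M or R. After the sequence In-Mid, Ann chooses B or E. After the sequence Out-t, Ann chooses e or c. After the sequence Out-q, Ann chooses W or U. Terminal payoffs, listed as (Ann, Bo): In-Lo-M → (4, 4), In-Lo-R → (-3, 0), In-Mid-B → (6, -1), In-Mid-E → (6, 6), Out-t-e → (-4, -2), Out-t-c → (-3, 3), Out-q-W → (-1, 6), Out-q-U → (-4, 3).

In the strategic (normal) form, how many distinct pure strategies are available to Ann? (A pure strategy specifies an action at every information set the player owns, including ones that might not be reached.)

Ann owns the node after In-Lo with actions {M, R} — two choices.
Ann owns the node after In-Mid with actions {B, E} — two choices.
Ann owns the node after Out-t with actions {e, c} — two choices.
Ann owns the node after Out-q with actions {W, U} — two choices.
A pure strategy fixes one action at each information set independently, so the count is the product 2 × 2 × 2 × 2 = 16.
(For reference, Bo has 8 pure strategies, giving a 16×8 normal-form matrix.)

16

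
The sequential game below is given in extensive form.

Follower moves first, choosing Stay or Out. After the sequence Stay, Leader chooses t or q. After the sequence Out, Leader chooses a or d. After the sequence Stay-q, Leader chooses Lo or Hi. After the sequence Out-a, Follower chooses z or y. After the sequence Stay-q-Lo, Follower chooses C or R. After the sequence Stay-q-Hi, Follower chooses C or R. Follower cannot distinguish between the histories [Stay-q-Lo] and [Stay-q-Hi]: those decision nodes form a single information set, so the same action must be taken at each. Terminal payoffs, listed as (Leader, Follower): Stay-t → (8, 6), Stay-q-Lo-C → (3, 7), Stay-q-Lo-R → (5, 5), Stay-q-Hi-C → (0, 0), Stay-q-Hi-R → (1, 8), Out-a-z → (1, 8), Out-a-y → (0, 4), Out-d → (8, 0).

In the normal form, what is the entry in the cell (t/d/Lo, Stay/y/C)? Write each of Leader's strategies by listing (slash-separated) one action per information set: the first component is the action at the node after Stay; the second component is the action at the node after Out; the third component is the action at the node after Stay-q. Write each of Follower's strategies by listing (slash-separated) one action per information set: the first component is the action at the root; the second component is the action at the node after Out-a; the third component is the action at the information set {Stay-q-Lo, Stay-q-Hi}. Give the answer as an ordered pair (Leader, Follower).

Trace the play path from the root:
  Follower plays Stay
  Leader plays t at [Stay]
→ terminal payoff (8, 6).
(Leader's choice at the node after Out is never reached on this path, so it doesn't affect the outcome.)

(8, 6)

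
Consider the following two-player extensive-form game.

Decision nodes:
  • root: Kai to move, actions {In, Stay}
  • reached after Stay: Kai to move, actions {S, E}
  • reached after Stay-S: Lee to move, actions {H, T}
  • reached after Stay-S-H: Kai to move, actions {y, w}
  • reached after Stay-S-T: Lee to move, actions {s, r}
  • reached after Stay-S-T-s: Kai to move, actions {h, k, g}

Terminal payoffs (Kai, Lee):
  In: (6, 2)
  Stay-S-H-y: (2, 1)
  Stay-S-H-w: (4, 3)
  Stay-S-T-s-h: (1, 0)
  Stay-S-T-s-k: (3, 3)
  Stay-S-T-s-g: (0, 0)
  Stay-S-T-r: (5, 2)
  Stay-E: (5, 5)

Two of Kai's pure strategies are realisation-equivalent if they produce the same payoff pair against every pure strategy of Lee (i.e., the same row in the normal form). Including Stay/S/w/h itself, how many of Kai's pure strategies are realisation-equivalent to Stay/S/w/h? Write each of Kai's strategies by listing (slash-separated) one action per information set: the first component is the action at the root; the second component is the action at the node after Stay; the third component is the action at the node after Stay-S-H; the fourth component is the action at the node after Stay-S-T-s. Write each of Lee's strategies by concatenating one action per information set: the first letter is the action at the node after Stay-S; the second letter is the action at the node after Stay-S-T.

1

Row for Stay/S/w/h (columns Hs, Hr, Ts, Tr): (4,3) (4,3) (1,0) (5,2).
Every one of Kai's information sets is on the play path for some reply by Lee when Kai follows Stay/S/w/h.
Changing the action at any of them therefore changes at least one column, so only Stay/S/w/h itself gives this row.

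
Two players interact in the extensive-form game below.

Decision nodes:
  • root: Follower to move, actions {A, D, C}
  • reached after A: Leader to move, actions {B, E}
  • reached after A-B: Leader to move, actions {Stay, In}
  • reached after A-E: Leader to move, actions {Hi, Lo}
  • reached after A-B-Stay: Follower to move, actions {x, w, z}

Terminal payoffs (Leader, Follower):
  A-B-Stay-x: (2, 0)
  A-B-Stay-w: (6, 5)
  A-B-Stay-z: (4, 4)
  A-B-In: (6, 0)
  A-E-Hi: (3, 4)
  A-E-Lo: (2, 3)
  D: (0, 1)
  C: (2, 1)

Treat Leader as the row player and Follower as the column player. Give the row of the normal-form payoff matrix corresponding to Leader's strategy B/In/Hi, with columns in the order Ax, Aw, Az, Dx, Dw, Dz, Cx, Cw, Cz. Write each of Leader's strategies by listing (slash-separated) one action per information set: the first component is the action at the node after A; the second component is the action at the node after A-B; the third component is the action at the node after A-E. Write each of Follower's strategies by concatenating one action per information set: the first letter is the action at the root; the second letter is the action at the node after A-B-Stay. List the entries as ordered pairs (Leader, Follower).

(6,0) (6,0) (6,0) (0,1) (0,1) (0,1) (2,1) (2,1) (2,1)

vs Ax: Follower plays A → Leader plays B at [A] → Leader plays In at [A-B] → (6, 0)
vs Aw: Follower plays A → Leader plays B at [A] → Leader plays In at [A-B] → (6, 0)
vs Az: Follower plays A → Leader plays B at [A] → Leader plays In at [A-B] → (6, 0)
vs Dx: Follower plays D → (0, 1)
vs Dw: Follower plays D → (0, 1)
vs Dz: Follower plays D → (0, 1)
vs Cx: Follower plays C → (2, 1)
vs Cw: Follower plays C → (2, 1)
vs Cz: Follower plays C → (2, 1)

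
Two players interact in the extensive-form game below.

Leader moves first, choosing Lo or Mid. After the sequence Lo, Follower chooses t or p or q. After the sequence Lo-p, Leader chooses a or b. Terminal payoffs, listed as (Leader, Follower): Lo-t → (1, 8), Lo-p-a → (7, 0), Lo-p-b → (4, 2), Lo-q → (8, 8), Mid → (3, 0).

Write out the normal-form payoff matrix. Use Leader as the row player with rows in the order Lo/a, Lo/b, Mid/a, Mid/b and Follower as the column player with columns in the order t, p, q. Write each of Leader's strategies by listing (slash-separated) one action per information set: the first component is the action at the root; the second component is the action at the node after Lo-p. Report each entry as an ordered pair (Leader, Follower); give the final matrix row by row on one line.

Lo/a: (1,8) (7,0) (8,8) | Lo/b: (1,8) (4,2) (8,8) | Mid/a: (3,0) (3,0) (3,0) | Mid/b: (3,0) (3,0) (3,0)

Row Lo/a: t→(1,8), p→(7,0), q→(8,8)
Row Lo/b: t→(1,8), p→(4,2), q→(8,8)
Row Mid/a: t→(3,0), p→(3,0), q→(3,0)
Row Mid/b: t→(3,0), p→(3,0), q→(3,0)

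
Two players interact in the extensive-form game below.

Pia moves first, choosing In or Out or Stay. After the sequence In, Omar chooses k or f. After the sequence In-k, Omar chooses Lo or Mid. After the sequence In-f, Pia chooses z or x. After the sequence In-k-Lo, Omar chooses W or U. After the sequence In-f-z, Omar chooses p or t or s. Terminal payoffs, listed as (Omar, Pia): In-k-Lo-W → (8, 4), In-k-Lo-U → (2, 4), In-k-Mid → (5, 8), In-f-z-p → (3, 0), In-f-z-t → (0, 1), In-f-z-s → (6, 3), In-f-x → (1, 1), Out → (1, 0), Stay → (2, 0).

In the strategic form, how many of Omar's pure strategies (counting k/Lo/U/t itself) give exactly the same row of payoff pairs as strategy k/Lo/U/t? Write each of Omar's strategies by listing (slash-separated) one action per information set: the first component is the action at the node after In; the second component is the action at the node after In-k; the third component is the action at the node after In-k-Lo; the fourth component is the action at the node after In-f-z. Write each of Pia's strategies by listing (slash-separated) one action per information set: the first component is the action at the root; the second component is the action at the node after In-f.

3

Row for k/Lo/U/t (columns In/z, In/x, Out/z, Out/x, Stay/z, Stay/x): (2,4) (2,4) (1,0) (1,0) (2,0) (2,0).
Under k/Lo/U/t, Omar's choice at the node after In-f-z can never be reached regardless of what Pia does, so varying those choices leaves every outcome unchanged.
Holding the reachable choices fixed and varying the unreachable one freely already gives 3 equivalent strategies.
No other strategy reproduces this row, so those 3 are the full class: k/Lo/U/p, k/Lo/U/t, k/Lo/U/s.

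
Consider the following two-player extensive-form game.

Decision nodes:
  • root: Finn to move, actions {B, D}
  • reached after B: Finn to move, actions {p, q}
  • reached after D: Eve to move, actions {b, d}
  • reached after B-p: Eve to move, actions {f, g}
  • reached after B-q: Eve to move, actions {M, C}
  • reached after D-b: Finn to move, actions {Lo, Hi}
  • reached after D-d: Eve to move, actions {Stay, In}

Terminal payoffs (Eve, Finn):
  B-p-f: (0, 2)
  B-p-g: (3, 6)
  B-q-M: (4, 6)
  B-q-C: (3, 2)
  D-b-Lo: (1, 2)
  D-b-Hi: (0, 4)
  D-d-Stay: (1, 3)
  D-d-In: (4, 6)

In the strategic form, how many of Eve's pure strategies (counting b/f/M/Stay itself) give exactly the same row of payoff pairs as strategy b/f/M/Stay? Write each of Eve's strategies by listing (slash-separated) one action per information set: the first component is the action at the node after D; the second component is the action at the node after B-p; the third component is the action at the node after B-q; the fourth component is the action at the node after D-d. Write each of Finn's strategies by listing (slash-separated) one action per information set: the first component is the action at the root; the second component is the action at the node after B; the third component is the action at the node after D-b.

2

Row for b/f/M/Stay (columns B/p/Lo, B/p/Hi, B/q/Lo, B/q/Hi, D/p/Lo, D/p/Hi, D/q/Lo, D/q/Hi): (0,2) (0,2) (4,6) (4,6) (1,2) (0,4) (1,2) (0,4).
Under b/f/M/Stay, Eve's choice at the node after D-d can never be reached regardless of what Finn does, so varying those choices leaves every outcome unchanged.
Holding the reachable choices fixed and varying the unreachable one freely already gives 2 equivalent strategies.
No other strategy reproduces this row, so those 2 are the full class: b/f/M/Stay, b/f/M/In.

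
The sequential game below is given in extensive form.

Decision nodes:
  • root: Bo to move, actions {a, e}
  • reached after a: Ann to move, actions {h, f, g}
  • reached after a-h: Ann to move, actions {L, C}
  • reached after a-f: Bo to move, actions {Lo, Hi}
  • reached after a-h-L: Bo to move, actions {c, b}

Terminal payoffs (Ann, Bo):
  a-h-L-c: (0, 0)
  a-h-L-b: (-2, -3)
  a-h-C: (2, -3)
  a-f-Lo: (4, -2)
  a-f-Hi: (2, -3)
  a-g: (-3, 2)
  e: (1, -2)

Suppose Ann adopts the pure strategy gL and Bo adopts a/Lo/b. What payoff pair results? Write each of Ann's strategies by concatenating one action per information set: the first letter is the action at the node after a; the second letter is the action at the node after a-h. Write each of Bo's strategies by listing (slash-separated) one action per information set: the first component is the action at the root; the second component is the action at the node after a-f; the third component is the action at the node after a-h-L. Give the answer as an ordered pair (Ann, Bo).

Trace the play path from the root:
  Bo plays a
  Ann plays g at [a]
→ terminal payoff (-3, 2).
(Ann's choice at the node after a-h is never reached on this path, so it doesn't affect the outcome.)

(-3, 2)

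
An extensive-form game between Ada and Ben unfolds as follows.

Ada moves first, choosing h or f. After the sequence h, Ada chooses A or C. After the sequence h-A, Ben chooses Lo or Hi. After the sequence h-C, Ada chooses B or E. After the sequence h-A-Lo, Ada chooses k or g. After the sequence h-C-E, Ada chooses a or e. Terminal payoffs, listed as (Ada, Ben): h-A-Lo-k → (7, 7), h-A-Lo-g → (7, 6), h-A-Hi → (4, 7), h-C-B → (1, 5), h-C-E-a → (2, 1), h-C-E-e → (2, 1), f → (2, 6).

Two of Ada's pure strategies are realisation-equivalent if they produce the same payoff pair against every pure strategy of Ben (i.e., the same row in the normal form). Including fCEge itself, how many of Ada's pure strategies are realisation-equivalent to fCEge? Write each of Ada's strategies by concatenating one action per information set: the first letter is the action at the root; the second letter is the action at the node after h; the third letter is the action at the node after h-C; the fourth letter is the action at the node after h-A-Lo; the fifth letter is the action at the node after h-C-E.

Row for fCEge (columns Lo, Hi): (2,6) (2,6).
Under fCEge, Ada's choice at the node after h and at the node after h-C and at the node after h-A-Lo and at the node after h-C-E can never be reached regardless of what Ben does, so varying those choices leaves every outcome unchanged.
Holding the reachable choices fixed and varying the unreachable ones freely already gives 2 × 2 × 2 × 2 = 16 equivalent strategies.
No other strategy reproduces this row, so those 16 are the full class: fABka, fABke, fABga, fABge, fAEka, fAEke, fAEga, fAEge, fCBka, fCBke, fCBga, fCBge, fCEka, fCEke, fCEga, fCEge.

16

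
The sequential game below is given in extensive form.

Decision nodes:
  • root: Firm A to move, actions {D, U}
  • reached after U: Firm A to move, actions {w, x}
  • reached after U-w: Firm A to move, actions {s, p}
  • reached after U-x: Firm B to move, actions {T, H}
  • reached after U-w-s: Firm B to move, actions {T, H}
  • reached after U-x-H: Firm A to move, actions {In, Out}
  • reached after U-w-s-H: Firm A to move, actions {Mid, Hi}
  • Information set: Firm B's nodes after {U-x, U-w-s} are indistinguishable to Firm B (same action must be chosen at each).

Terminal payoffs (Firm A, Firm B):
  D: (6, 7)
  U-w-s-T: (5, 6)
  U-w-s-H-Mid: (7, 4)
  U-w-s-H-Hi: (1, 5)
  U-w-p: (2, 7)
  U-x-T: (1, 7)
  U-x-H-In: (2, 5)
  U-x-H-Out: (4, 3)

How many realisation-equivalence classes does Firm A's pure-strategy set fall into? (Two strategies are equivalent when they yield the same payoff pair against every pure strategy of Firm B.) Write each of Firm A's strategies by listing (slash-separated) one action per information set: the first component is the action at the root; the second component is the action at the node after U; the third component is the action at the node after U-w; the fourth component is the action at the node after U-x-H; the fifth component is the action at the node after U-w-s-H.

6

Firm A has 32 pure strategies: D/w/s/In/Mid, D/w/s/In/Hi, D/w/s/Out/Mid, D/w/s/Out/Hi, D/w/p/In/Mid, D/w/p/In/Hi, D/w/p/Out/Mid, D/w/p/Out/Hi, D/x/s/In/Mid, D/x/s/In/Hi, D/x/s/Out/Mid, D/x/s/Out/Hi, D/x/p/In/Mid, D/x/p/In/Hi, D/x/p/Out/Mid, D/x/p/Out/Hi, U/w/s/In/Mid, U/w/s/In/Hi, U/w/s/Out/Mid, U/w/s/Out/Hi, U/w/p/In/Mid, U/w/p/In/Hi, U/w/p/Out/Mid, U/w/p/Out/Hi, U/x/s/In/Mid, U/x/s/In/Hi, U/x/s/Out/Mid, U/x/s/Out/Hi, U/x/p/In/Mid, U/x/p/In/Hi, U/x/p/Out/Mid, U/x/p/Out/Hi. Columns: T, H.
{D/w/s/In/Mid, D/w/s/In/Hi, D/w/s/Out/Mid, D/w/s/Out/Hi, D/w/p/In/Mid, D/w/p/In/Hi, D/w/p/Out/Mid, D/w/p/Out/Hi, D/x/s/In/Mid, D/x/s/In/Hi, D/x/s/Out/Mid, D/x/s/Out/Hi, D/x/p/In/Mid, D/x/p/In/Hi, D/x/p/Out/Mid, D/x/p/Out/Hi} → row (6,7) (6,7)
{U/w/s/In/Mid, U/w/s/Out/Mid} → row (5,6) (7,4)
{U/w/s/In/Hi, U/w/s/Out/Hi} → row (5,6) (1,5)
{U/w/p/In/Mid, U/w/p/In/Hi, U/w/p/Out/Mid, U/w/p/Out/Hi} → row (2,7) (2,7)
{U/x/s/In/Mid, U/x/s/In/Hi, U/x/p/In/Mid, U/x/p/In/Hi} → row (1,7) (2,5)
{U/x/s/Out/Mid, U/x/s/Out/Hi, U/x/p/Out/Mid, U/x/p/Out/Hi} → row (1,7) (4,3)
That's 6 distinct rows out of 32 strategies.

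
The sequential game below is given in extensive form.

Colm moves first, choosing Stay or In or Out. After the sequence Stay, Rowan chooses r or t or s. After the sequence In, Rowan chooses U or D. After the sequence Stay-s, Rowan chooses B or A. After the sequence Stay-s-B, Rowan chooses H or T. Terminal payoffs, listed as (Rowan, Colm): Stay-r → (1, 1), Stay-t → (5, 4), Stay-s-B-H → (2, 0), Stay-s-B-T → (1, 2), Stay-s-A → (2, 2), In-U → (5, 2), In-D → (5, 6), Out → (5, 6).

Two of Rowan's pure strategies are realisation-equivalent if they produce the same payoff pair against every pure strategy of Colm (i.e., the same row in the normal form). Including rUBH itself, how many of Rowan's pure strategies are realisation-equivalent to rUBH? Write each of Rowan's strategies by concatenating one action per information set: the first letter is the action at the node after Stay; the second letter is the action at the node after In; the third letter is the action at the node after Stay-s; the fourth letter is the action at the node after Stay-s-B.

4

Row for rUBH (columns Stay, In, Out): (1,1) (5,2) (5,6).
Under rUBH, Rowan's choice at the node after Stay-s and at the node after Stay-s-B can never be reached regardless of what Colm does, so varying those choices leaves every outcome unchanged.
Holding the reachable choices fixed and varying the unreachable ones freely already gives 2 × 2 = 4 equivalent strategies.
No other strategy reproduces this row, so those 4 are the full class: rUBH, rUBT, rUAH, rUAT.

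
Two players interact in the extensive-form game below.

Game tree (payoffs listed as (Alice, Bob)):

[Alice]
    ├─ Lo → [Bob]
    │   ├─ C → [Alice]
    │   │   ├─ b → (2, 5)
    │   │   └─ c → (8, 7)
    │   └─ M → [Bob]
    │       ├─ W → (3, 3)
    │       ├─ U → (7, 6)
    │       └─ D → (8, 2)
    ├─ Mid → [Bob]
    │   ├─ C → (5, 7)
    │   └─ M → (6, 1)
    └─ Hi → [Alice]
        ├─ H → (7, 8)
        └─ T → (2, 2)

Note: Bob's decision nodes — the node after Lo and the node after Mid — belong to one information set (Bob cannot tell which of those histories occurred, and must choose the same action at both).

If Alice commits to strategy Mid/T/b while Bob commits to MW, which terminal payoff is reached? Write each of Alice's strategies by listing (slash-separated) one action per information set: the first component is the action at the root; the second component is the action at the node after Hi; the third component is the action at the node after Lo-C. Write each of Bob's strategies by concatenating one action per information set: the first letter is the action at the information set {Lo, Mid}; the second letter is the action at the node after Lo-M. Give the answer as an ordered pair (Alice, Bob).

(6, 1)

Trace the play path from the root:
  Alice plays Mid
  Bob plays M at [Mid]
→ terminal payoff (6, 1).
(Alice's choice at the node after Hi is never reached on this path, so it doesn't affect the outcome.)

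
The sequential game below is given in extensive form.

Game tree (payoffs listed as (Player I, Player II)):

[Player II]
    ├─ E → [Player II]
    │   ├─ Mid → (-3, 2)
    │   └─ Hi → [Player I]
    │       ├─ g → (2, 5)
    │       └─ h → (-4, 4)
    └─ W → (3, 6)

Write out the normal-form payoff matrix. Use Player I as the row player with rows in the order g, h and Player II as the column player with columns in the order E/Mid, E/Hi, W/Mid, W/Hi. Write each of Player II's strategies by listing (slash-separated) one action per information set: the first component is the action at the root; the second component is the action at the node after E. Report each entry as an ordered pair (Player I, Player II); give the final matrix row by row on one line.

g: (-3,2) (2,5) (3,6) (3,6) | h: (-3,2) (-4,4) (3,6) (3,6)

        E/Mid     E/Hi    W/Mid     W/Hi
   g   (-3,2)    (2,5)    (3,6)    (3,6)
   h   (-3,2)   (-4,4)    (3,6)    (3,6)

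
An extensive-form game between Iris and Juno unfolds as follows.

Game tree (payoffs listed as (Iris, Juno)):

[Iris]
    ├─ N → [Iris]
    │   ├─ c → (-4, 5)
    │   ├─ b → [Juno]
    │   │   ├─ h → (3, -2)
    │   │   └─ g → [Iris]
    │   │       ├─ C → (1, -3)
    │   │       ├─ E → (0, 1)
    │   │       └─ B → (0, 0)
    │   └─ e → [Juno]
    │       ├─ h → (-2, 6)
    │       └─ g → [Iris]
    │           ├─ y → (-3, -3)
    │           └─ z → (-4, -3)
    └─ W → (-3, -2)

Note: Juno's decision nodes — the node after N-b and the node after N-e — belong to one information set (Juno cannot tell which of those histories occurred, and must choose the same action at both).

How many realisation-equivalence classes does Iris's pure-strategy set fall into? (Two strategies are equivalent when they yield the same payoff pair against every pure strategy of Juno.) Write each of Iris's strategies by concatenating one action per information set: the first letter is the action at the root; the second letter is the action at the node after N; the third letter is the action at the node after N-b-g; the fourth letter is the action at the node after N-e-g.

Iris has 36 pure strategies: NcCy, NcCz, NcEy, NcEz, NcBy, NcBz, NbCy, NbCz, NbEy, NbEz, NbBy, NbBz, NeCy, NeCz, NeEy, NeEz, NeBy, NeBz, WcCy, WcCz, WcEy, WcEz, WcBy, WcBz, WbCy, WbCz, WbEy, WbEz, WbBy, WbBz, WeCy, WeCz, WeEy, WeEz, WeBy, WeBz. Columns: h, g.
{NcCy, NcCz, NcEy, NcEz, NcBy, NcBz} → row (-4,5) (-4,5)
{NbCy, NbCz} → row (3,-2) (1,-3)
{NbEy, NbEz} → row (3,-2) (0,1)
{NbBy, NbBz} → row (3,-2) (0,0)
{NeCy, NeEy, NeBy} → row (-2,6) (-3,-3)
{NeCz, NeEz, NeBz} → row (-2,6) (-4,-3)
{WcCy, WcCz, WcEy, WcEz, WcBy, WcBz, WbCy, WbCz, WbEy, WbEz, WbBy, WbBz, WeCy, WeCz, WeEy, WeEz, WeBy, WeBz} → row (-3,-2) (-3,-2)
That's 7 distinct rows out of 36 strategies.

7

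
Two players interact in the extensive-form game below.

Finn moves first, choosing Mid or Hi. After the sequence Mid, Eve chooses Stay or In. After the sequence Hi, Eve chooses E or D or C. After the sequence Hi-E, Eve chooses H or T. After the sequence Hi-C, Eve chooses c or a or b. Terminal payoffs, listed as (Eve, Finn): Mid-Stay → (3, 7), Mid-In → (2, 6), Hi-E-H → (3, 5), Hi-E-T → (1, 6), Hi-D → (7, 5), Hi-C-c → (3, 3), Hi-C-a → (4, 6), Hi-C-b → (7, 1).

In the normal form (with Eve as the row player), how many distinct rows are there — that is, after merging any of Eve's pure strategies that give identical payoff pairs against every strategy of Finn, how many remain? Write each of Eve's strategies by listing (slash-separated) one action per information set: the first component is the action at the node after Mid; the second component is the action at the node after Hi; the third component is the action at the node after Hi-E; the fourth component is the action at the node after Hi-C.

Eve has 36 pure strategies: Stay/E/H/c, Stay/E/H/a, Stay/E/H/b, Stay/E/T/c, Stay/E/T/a, Stay/E/T/b, Stay/D/H/c, Stay/D/H/a, Stay/D/H/b, Stay/D/T/c, Stay/D/T/a, Stay/D/T/b, Stay/C/H/c, Stay/C/H/a, Stay/C/H/b, Stay/C/T/c, Stay/C/T/a, Stay/C/T/b, In/E/H/c, In/E/H/a, In/E/H/b, In/E/T/c, In/E/T/a, In/E/T/b, In/D/H/c, In/D/H/a, In/D/H/b, In/D/T/c, In/D/T/a, In/D/T/b, In/C/H/c, In/C/H/a, In/C/H/b, In/C/T/c, In/C/T/a, In/C/T/b. Columns: Mid, Hi.
{Stay/E/H/c, Stay/E/H/a, Stay/E/H/b} → row (3,7) (3,5)
{Stay/E/T/c, Stay/E/T/a, Stay/E/T/b} → row (3,7) (1,6)
{Stay/D/H/c, Stay/D/H/a, Stay/D/H/b, Stay/D/T/c, Stay/D/T/a, Stay/D/T/b} → row (3,7) (7,5)
{Stay/C/H/c, Stay/C/T/c} → row (3,7) (3,3)
{Stay/C/H/a, Stay/C/T/a} → row (3,7) (4,6)
{Stay/C/H/b, Stay/C/T/b} → row (3,7) (7,1)
{In/E/H/c, In/E/H/a, In/E/H/b} → row (2,6) (3,5)
{In/E/T/c, In/E/T/a, In/E/T/b} → row (2,6) (1,6)
{In/D/H/c, In/D/H/a, In/D/H/b, In/D/T/c, In/D/T/a, In/D/T/b} → row (2,6) (7,5)
{In/C/H/c, In/C/T/c} → row (2,6) (3,3)
{In/C/H/a, In/C/T/a} → row (2,6) (4,6)
{In/C/H/b, In/C/T/b} → row (2,6) (7,1)
That's 12 distinct rows out of 36 strategies.

12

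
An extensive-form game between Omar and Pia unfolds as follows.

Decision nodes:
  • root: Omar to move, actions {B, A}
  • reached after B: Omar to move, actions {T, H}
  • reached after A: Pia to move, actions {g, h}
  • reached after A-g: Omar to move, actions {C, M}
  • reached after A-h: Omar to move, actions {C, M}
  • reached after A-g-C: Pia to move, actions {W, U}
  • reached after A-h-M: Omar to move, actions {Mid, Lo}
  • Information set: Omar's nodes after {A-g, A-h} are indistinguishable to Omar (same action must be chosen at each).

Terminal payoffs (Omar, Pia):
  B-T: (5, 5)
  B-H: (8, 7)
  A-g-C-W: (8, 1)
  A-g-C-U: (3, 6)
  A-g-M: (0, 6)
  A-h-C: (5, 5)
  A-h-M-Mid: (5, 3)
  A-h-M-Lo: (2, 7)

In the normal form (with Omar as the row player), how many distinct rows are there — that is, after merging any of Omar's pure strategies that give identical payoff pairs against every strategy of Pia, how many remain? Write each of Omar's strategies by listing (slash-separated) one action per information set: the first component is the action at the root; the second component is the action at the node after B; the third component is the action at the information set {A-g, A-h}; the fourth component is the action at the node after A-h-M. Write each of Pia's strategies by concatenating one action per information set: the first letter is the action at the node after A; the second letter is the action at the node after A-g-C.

Omar has 16 pure strategies: B/T/C/Mid, B/T/C/Lo, B/T/M/Mid, B/T/M/Lo, B/H/C/Mid, B/H/C/Lo, B/H/M/Mid, B/H/M/Lo, A/T/C/Mid, A/T/C/Lo, A/T/M/Mid, A/T/M/Lo, A/H/C/Mid, A/H/C/Lo, A/H/M/Mid, A/H/M/Lo. Columns: gW, gU, hW, hU.
{B/T/C/Mid, B/T/C/Lo, B/T/M/Mid, B/T/M/Lo} → row (5,5) (5,5) (5,5) (5,5)
{B/H/C/Mid, B/H/C/Lo, B/H/M/Mid, B/H/M/Lo} → row (8,7) (8,7) (8,7) (8,7)
{A/T/C/Mid, A/T/C/Lo, A/H/C/Mid, A/H/C/Lo} → row (8,1) (3,6) (5,5) (5,5)
{A/T/M/Mid, A/H/M/Mid} → row (0,6) (0,6) (5,3) (5,3)
{A/T/M/Lo, A/H/M/Lo} → row (0,6) (0,6) (2,7) (2,7)
That's 5 distinct rows out of 16 strategies.

5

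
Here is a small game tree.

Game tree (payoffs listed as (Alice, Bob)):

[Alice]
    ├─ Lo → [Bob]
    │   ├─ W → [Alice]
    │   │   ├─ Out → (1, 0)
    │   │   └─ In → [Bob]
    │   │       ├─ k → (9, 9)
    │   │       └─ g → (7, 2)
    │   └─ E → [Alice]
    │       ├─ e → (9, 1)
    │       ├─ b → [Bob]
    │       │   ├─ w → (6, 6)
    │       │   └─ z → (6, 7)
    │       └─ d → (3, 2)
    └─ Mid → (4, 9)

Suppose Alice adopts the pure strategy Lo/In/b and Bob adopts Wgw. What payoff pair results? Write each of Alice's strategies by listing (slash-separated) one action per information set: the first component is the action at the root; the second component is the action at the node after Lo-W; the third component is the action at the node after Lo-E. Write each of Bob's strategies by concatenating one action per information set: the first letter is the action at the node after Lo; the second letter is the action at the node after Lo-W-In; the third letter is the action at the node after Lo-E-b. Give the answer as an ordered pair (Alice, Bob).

Trace the play path from the root:
  Alice plays Lo
  Bob plays W at [Lo]
  Alice plays In at [Lo-W]
  Bob plays g at [Lo-W-In]
→ terminal payoff (7, 2).
(Alice's choice at the node after Lo-E is never reached on this path, so it doesn't affect the outcome.)

(7, 2)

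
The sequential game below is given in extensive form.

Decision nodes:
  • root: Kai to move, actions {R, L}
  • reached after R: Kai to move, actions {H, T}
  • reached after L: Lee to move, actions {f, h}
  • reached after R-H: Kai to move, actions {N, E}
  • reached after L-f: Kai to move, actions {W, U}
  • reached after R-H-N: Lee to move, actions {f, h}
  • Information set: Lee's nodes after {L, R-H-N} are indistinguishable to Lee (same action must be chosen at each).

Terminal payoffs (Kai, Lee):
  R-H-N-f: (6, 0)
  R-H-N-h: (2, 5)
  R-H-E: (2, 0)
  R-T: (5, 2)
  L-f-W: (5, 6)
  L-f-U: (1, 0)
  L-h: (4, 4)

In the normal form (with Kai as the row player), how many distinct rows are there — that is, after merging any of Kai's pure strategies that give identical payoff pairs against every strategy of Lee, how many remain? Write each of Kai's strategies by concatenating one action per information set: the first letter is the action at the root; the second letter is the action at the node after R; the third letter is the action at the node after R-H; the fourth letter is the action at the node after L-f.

Kai has 16 pure strategies: RHNW, RHNU, RHEW, RHEU, RTNW, RTNU, RTEW, RTEU, LHNW, LHNU, LHEW, LHEU, LTNW, LTNU, LTEW, LTEU. Columns: f, h.
{RHNW, RHNU} → row (6,0) (2,5)
{RHEW, RHEU} → row (2,0) (2,0)
{RTNW, RTNU, RTEW, RTEU} → row (5,2) (5,2)
{LHNW, LHEW, LTNW, LTEW} → row (5,6) (4,4)
{LHNU, LHEU, LTNU, LTEU} → row (1,0) (4,4)
That's 5 distinct rows out of 16 strategies.

5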